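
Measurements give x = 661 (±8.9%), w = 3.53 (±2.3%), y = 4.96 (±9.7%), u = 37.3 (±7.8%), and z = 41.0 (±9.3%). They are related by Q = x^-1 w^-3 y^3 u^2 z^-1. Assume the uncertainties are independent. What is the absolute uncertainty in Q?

0.0514

Since Q is a product/quotient, work with relative uncertainties:
  (-1·δx/x)² = (-1×0.0890)² = 0.00792;  (-3·δw/w)² = (-3×0.0230)² = 0.00476;  (3·δy/y)² = (3×0.0970)² = 0.0847;  (2·δu/u)² = (2×0.0780)² = 0.0243;  (-1·δz/z)² = (-1×0.0930)² = 0.00865
δQ/Q = √(0.130) = 0.361
Q = 0.142, so δQ = 0.361 × 0.142 = 0.0514.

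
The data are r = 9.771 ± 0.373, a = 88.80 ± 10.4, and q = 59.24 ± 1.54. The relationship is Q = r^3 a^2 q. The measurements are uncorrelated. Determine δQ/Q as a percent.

26.2%

Products/powers → add relative errors in quadrature, weighted by exponent:
  (3·δr/r)² = (3×0.0382)² = 0.0131;  (2·δa/a)² = (2×0.117)² = 0.0549;  (1·δq/q)² = (1×0.0260)² = 0.000676
δQ/Q = √(0.0687) = 0.262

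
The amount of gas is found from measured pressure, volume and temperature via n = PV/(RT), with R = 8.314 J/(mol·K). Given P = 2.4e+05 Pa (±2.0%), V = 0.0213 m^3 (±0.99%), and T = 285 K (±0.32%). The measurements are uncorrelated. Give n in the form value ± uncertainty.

Since n is a product/quotient, work with relative uncertainties:
  (1·δP/P)² = (1×0.0200)² = 0.000400;  (1·δV/V)² = (1×0.00990)² = 9.8e-05;  (-1·δT/T)² = (-1×0.00320)² = 1.02e-05
δn/n = √(0.000508) = 0.0225
n = 2.16 mol, so δn = 0.0225 × 2.16 = 0.0486 mol.

2.16 ± 0.0486 mol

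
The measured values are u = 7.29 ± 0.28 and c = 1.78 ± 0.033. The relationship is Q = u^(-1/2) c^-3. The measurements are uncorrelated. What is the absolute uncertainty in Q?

0.00386

Each factor contributes (exponent × relative error)² to (δQ/Q)²:
  (−½·δu/u)² = (-0.5×0.0384)² = 0.000369;  (-3·δc/c)² = (-3×0.0185)² = 0.00309
δQ/Q = √(0.00346) = 0.0588
Q = 0.0657, so δQ = 0.0588 × 0.0657 = 0.00386.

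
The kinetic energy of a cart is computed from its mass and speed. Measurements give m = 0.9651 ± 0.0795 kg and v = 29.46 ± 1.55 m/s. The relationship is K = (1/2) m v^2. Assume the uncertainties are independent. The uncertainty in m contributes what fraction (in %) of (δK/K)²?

(δK/K)² = (1·δm/m)² + (2·δv/v)²
  m term: (1×0.0824)² = 0.00679
  v term: (2×0.0526)² = 0.0111
Total = 0.0179. Share from m = 0.00679/0.0179 = 0.380.

38.0%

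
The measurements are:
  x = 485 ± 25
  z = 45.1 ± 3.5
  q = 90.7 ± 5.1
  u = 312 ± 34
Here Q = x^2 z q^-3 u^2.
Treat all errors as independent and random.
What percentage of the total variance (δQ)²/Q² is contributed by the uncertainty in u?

(δQ/Q)² = (2·δx/x)² + (1·δz/z)² + (-3·δq/q)² + (2·δu/u)²
  x term: (2×0.0515)² = 0.0106
  z term: (1×0.0776)² = 0.00602
  q term: (-3×0.0562)² = 0.0285
  u term: (2×0.109)² = 0.0475
Total = 0.0926. Share from u = 0.0475/0.0926 = 0.513.

51.3%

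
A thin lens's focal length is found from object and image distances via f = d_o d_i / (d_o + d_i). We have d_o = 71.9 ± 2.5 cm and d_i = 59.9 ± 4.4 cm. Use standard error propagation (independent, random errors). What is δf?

1.41 cm

∂f/∂d_o = (d_i/(d_o+d_i))² = 0.207;  ∂f/∂d_i = (d_o/(d_o+d_i))² = 0.298
δf = √((∂f/∂d_o · δd_o)² + (∂f/∂d_i · δd_i)²) = √(0.267 + 1.71) = 1.41 cm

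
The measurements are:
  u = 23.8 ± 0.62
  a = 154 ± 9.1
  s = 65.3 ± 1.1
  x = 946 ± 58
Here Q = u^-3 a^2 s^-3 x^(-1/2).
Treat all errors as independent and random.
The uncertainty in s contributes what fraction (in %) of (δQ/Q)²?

(δQ/Q)² = (-3·δu/u)² + (2·δa/a)² + (-3·δs/s)² + (−½·δx/x)²
  u term: (-3×0.0261)² = 0.00611
  a term: (2×0.0591)² = 0.0140
  s term: (-3×0.0168)² = 0.00255
  x term: (-0.5×0.0613)² = 0.000940
Total = 0.0236. Share from s = 0.00255/0.0236 = 0.108.

10.8%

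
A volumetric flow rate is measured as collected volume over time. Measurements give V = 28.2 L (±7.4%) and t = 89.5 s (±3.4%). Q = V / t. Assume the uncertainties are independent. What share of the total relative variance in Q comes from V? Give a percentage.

82.6%

(δQ/Q)² = (1·δV/V)² + (-1·δt/t)²
  V term: (1×0.0740)² = 0.00548
  t term: (-1×0.0340)² = 0.00116
Total = 0.00663. Share from V = 0.00548/0.00663 = 0.826.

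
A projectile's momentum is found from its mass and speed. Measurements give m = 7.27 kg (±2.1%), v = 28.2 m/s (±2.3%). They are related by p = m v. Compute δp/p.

0.0311

Relative error in a monomial: (δp/p)² = Σ (nᵢ · δxᵢ/xᵢ)².
  (1·δm/m)² = (1×0.0210)² = 0.000441;  (1·δv/v)² = (1×0.0230)² = 0.000529
δp/p = √(0.000970) = 0.0311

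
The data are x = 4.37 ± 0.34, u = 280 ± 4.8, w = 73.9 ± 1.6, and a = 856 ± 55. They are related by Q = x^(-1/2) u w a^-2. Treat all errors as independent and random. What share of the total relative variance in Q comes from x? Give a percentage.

(δQ/Q)² = (−½·δx/x)² + (1·δu/u)² + (1·δw/w)² + (-2·δa/a)²
  x term: (-0.5×0.0778)² = 0.00151
  u term: (1×0.0171)² = 0.000294
  w term: (1×0.0217)² = 0.000469
  a term: (-2×0.0643)² = 0.0165
Total = 0.0188. Share from x = 0.00151/0.0188 = 0.0805.

8.05%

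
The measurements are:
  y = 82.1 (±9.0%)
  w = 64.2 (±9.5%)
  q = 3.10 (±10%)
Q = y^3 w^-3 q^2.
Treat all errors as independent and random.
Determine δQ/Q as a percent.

44.1%

Relative error in a monomial: (δQ/Q)² = Σ (nᵢ · δxᵢ/xᵢ)².
  (3·δy/y)² = (3×0.0900)² = 0.0729;  (-3·δw/w)² = (-3×0.0950)² = 0.0812;  (2·δq/q)² = (2×0.100)² = 0.0400
δQ/Q = √(0.194) = 0.441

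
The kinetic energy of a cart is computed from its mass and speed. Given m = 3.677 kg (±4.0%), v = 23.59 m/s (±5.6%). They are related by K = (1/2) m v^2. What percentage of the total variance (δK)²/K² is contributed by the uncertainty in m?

11.3%

(δK/K)² = (1·δm/m)² + (2·δv/v)²
  m term: (1×0.0400)² = 0.00160
  v term: (2×0.0560)² = 0.0125
Total = 0.0141. Share from m = 0.00160/0.0141 = 0.113.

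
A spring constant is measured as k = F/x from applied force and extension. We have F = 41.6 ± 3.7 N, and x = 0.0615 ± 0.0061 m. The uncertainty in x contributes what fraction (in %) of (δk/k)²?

(δk/k)² = (1·δF/F)² + (-1·δx/x)²
  F term: (1×0.0889)² = 0.00791
  x term: (-1×0.0992)² = 0.00984
Total = 0.0177. Share from x = 0.00984/0.0177 = 0.554.

55.4%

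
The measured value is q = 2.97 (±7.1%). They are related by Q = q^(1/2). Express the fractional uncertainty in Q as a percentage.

Q ∝ q^(1/2), so δQ/Q = |½| · δq/q = 0.5 × 0.0710 = 0.0355.

3.55%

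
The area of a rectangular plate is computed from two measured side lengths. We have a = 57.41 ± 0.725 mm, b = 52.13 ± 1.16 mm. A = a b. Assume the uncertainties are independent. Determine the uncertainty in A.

Relative error in a monomial: (δA/A)² = Σ (nᵢ · δxᵢ/xᵢ)².
  (1·δa/a)² = (1×0.0126)² = 0.000159;  (1·δb/b)² = (1×0.0223)² = 0.000495
δA/A = √(0.000655) = 0.0256
A = 2993 mm^2, so δA = 0.0256 × 2993 = 76.6 mm^2.

76.6 mm^2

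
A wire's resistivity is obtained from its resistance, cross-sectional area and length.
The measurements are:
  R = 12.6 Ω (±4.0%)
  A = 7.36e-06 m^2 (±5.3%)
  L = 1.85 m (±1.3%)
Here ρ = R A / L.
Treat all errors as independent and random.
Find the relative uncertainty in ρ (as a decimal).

Since ρ is a product/quotient, work with relative uncertainties:
  (1·δR/R)² = (1×0.0400)² = 0.00160;  (1·δA/A)² = (1×0.0530)² = 0.00281;  (-1·δL/L)² = (-1×0.0130)² = 0.000169
δρ/ρ = √(0.00458) = 0.0677

0.0677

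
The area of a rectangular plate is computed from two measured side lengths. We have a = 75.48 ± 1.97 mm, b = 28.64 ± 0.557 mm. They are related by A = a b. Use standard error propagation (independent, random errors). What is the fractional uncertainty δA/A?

0.0325

Since A is a product/quotient, work with relative uncertainties:
  (1·δa/a)² = (1×0.0261)² = 0.000681;  (1·δb/b)² = (1×0.0194)² = 0.000378
δA/A = √(0.00106) = 0.0325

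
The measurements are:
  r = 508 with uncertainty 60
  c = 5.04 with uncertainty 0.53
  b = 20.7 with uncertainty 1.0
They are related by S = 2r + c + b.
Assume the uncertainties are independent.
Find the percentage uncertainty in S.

S is a linear combination, so absolute uncertainties add in quadrature:
  (2·δr)² = 14400;  (δc)² = 0.281;  (δb)² = 1.00
δS = √(14400) = 120
S = 1040, so δS/S = 120/1040 = 0.115.

11.5%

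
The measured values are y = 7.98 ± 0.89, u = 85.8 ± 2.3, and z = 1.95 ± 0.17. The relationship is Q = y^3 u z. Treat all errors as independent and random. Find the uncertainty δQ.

Products/powers → add relative errors in quadrature, weighted by exponent:
  (3·δy/y)² = (3×0.112)² = 0.112;  (1·δu/u)² = (1×0.0268)² = 0.000719;  (1·δz/z)² = (1×0.0872)² = 0.00760
δQ/Q = √(0.120) = 0.347
Q = 85000, so δQ = 0.347 × 85000 = 29500.

29500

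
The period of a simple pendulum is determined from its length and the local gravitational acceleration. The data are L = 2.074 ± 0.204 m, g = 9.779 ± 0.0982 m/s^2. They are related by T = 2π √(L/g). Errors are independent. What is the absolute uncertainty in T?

T is a product of powers, so relative uncertainties combine in quadrature:
  (½·δL/L)² = (0.5×0.0984)² = 0.00242;  (−½·δg/g)² = (-0.5×0.0100)² = 2.52e-05
δT/T = √(0.00244) = 0.0494
T = 2.894 s, so δT = 0.0494 × 2.894 = 0.143 s.

0.143 s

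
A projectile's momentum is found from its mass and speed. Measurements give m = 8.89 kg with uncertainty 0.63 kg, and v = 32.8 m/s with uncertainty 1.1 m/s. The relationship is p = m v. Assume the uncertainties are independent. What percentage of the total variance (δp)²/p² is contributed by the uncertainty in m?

81.7%

(δp/p)² = (1·δm/m)² + (1·δv/v)²
  m term: (1×0.0709)² = 0.00502
  v term: (1×0.0335)² = 0.00112
Total = 0.00615. Share from m = 0.00502/0.00615 = 0.817.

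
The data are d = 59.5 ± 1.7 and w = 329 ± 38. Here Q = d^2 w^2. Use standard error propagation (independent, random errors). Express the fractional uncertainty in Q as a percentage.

Since Q is a product/quotient, work with relative uncertainties:
  (2·δd/d)² = (2×0.0286)² = 0.00327;  (2·δw/w)² = (2×0.116)² = 0.0534
δQ/Q = √(0.0566) = 0.238

23.8%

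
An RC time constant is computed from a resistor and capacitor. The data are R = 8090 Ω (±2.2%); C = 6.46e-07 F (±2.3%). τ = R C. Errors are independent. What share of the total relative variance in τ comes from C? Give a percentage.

(δτ/τ)² = (1·δR/R)² + (1·δC/C)²
  R term: (1×0.0220)² = 0.000484
  C term: (1×0.0230)² = 0.000529
Total = 0.00101. Share from C = 0.000529/0.00101 = 0.522.

52.2%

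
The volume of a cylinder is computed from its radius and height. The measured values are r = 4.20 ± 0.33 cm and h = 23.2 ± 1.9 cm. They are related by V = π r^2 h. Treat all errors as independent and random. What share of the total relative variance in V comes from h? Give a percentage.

21.4%

(δV/V)² = (2·δr/r)² + (1·δh/h)²
  r term: (2×0.0786)² = 0.0247
  h term: (1×0.0819)² = 0.00671
Total = 0.0314. Share from h = 0.00671/0.0314 = 0.214.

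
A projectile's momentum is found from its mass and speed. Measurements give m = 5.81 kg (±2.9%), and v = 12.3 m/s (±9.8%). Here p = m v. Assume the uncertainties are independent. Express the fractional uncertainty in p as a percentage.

Products/powers → add relative errors in quadrature, weighted by exponent:
  (1·δm/m)² = (1×0.0290)² = 0.000841;  (1·δv/v)² = (1×0.0980)² = 0.00960
δp/p = √(0.0104) = 0.102

10.2%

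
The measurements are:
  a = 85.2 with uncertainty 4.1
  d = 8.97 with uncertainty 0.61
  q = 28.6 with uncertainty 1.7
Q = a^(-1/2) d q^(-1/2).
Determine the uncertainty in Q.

0.0142

Products/powers → add relative errors in quadrature, weighted by exponent:
  (−½·δa/a)² = (-0.5×0.0481)² = 0.000579;  (1·δd/d)² = (1×0.0680)² = 0.00462;  (−½·δq/q)² = (-0.5×0.0594)² = 0.000883
δQ/Q = √(0.00609) = 0.0780
Q = 0.182, so δQ = 0.0780 × 0.182 = 0.0142.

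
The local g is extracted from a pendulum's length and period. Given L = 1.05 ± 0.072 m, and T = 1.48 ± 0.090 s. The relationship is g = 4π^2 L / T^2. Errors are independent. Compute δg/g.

Each factor contributes (exponent × relative error)² to (δg/g)²:
  (1·δL/L)² = (1×0.0686)² = 0.00470;  (-2·δT/T)² = (-2×0.0608)² = 0.0148
δg/g = √(0.0195) = 0.140

0.140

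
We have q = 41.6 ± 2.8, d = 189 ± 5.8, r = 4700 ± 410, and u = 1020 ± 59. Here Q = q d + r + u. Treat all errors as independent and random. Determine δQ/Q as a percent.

Let p = q·d = 7860. δp/p = √((1·δq/q)² + (1·δd/d)²) = √(0.00453 + 0.000942) = 0.0740, so δp = 582.
Q = p + r + u: δQ = √(δp² + δr² + δu²) = √(3.38e+05 + 1.68e+05 + 3480) = 714
Q = 13600, so δQ/Q = 714/13600 = 0.0526.

5.26%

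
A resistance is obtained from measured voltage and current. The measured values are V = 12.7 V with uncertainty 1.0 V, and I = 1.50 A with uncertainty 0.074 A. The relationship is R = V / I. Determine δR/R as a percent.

Since R is a product/quotient, work with relative uncertainties:
  (1·δV/V)² = (1×0.0787)² = 0.00620;  (-1·δI/I)² = (-1×0.0493)² = 0.00243
δR/R = √(0.00863) = 0.0929

9.29%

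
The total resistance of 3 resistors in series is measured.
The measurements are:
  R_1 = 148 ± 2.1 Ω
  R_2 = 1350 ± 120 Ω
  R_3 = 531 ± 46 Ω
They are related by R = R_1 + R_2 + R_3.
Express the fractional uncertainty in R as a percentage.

R is a linear combination, so absolute uncertainties add in quadrature:
  (δR_1)² = 4.41;  (δR_2)² = 14400;  (δR_3)² = 2120
δR = √(16500) = 129 Ω
R = 2030 Ω, so δR/R = 129/2030 = 0.0633.

6.33%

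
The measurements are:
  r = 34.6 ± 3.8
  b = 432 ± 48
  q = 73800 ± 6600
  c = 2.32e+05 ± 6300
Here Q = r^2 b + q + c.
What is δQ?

Let p = r^2·b = 5.17e+05. δp/p = √((2·δr/r)² + (1·δb/b)²) = √(0.0482 + 0.0123) = 0.246, so δp = 1.27e+05.
Q = p + q + c: δQ = √(δp² + δq² + δc²) = √(1.62e+10 + 4.36e+07 + 3.97e+07) = 1.28e+05

1.28e+05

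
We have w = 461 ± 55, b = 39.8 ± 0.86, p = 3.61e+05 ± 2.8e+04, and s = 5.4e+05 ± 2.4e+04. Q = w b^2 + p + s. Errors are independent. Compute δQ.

99700

Let h = w·b^2 = 7.3e+05. δh/h = √((1·δw/w)² + (2·δb/b)²) = √(0.0142 + 0.00187) = 0.127, so δh = 92700.
Q = h + p + s: δQ = √(δh² + δp² + δs²) = √(8.59e+09 + 7.84e+08 + 5.76e+08) = 99700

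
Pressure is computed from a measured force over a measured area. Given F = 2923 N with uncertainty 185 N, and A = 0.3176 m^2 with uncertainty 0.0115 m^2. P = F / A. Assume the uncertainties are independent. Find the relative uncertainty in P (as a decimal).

0.0729

Since P is a product/quotient, work with relative uncertainties:
  (1·δF/F)² = (1×0.0633)² = 0.00401;  (-1·δA/A)² = (-1×0.0362)² = 0.00131
δP/P = √(0.00532) = 0.0729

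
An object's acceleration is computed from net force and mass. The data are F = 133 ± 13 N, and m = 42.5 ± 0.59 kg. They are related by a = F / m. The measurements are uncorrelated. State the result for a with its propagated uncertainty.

3.13 ± 0.309 m/s^2

Relative error in a monomial: (δa/a)² = Σ (nᵢ · δxᵢ/xᵢ)².
  (1·δF/F)² = (1×0.0977)² = 0.00955;  (-1·δm/m)² = (-1×0.0139)² = 0.000193
δa/a = √(0.00975) = 0.0987
a = 3.13 m/s^2, so δa = 0.0987 × 3.13 = 0.309 m/s^2.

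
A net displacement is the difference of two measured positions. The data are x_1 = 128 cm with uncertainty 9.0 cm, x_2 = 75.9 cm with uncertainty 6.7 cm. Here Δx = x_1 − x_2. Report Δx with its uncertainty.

52.1 ± 11.2 cm

Each term contributes (cᵢ δxᵢ)² to (δΔx)²:
  (δx_1)² = 81.0;  (δx_2)² = 44.9
δΔx = √(126) = 11.2 cm
Δx = 52.1 cm.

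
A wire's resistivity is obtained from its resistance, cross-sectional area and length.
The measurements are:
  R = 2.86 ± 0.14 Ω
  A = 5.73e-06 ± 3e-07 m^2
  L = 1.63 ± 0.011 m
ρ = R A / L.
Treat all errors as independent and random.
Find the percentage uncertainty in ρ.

Each factor contributes (exponent × relative error)² to (δρ/ρ)²:
  (1·δR/R)² = (1×0.0490)² = 0.00240;  (1·δA/A)² = (1×0.0524)² = 0.00274;  (-1·δL/L)² = (-1×0.00675)² = 4.55e-05
δρ/ρ = √(0.00518) = 0.0720

7.20%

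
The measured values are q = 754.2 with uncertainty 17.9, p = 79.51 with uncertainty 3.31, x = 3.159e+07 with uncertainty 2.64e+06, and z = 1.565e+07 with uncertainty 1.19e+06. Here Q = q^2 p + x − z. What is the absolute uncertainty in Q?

4.07e+06

Let w = q^2·p = 4.523e+07. δw/w = √((2·δq/q)² + (1·δp/p)²) = √(0.00225 + 0.00173) = 0.0631, so δw = 2.86e+06.
Q = w + x − z: δQ = √(δw² + δx² + δz²) = √(8.15e+12 + 6.97e+12 + 1.42e+12) = 4.07e+06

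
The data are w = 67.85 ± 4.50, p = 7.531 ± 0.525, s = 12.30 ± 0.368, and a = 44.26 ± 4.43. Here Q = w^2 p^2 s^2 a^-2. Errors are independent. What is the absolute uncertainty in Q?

Products/powers → add relative errors in quadrature, weighted by exponent:
  (2·δw/w)² = (2×0.0663)² = 0.0176;  (2·δp/p)² = (2×0.0697)² = 0.0194;  (2·δs/s)² = (2×0.0299)² = 0.00358;  (-2·δa/a)² = (-2×0.100)² = 0.0401
δQ/Q = √(0.0807) = 0.284
Q = 20160, so δQ = 0.284 × 20160 = 5730.

5730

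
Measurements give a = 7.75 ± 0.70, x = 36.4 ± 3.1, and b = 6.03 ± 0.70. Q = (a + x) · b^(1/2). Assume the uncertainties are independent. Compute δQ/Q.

Let u = a + x = 44.1. δu = √(δa² + δx²) = √(0.490 + 9.61) = 3.18, so δu/u = 0.0720.
Q is then a monomial in u, b:
δQ/Q = √((δu/u)² + (½·δb/b)²) = √(0.00518 + 0.00337) = 0.0925

0.0925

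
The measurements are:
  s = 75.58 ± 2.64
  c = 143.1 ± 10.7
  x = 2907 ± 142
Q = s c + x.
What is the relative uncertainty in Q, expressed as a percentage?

6.59%

Let p = s·c = 10820. δp/p = √((1·δs/s)² + (1·δc/c)²) = √(0.00122 + 0.00559) = 0.0825, so δp = 893.
Q = p + x: δQ = √(δp² + δx²) = √(7.97e+05 + 20200) = 904
Q = 13720, so δQ/Q = 904/13720 = 0.0659.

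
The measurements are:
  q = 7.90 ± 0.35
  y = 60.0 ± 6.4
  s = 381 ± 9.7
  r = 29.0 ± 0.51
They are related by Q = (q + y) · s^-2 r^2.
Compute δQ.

0.0444

Let u = q + y = 67.9. δu = √(δq² + δy²) = √(0.122 + 41.0) = 6.41, so δu/u = 0.0944.
Q is then a monomial in u, s, r:
δQ/Q = √((δu/u)² + (-2·δs/s)² + (2·δr/r)²) = √(0.00891 + 0.00259 + 0.00124) = 0.113
Q = 0.393, so δQ = 0.113 × 0.393 = 0.0444.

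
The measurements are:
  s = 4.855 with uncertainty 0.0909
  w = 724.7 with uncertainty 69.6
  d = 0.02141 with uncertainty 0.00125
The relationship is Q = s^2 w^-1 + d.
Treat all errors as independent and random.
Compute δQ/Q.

Let p = s^2·w^-1 = 0.03253. δp/p = √((2·δs/s)² + (-1·δw/w)²) = √(0.00140 + 0.00922) = 0.103, so δp = 0.00335.
Q = p + d: δQ = √(δp² + δd²) = √(1.12e-05 + 1.56e-06) = 0.00358
Q = 0.05394, so δQ/Q = 0.00358/0.05394 = 0.0663.

0.0663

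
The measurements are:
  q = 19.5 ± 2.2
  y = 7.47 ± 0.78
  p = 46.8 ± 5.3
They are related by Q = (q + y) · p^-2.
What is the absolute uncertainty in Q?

Let u = q + y = 27.0. δu = √(δq² + δy²) = √(4.84 + 0.608) = 2.33, so δu/u = 0.0865.
Q is then a monomial in u, p:
δQ/Q = √((δu/u)² + (-2·δp/p)²) = √(0.00749 + 0.0513) = 0.242
Q = 0.0123, so δQ = 0.242 × 0.0123 = 0.00299.

0.00299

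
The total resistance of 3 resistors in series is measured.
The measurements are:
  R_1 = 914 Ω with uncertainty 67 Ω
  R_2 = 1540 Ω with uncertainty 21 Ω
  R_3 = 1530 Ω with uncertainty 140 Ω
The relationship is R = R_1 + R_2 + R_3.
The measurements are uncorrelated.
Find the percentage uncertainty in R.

Each term contributes (cᵢ δxᵢ)² to (δR)²:
  (δR_1)² = 4490;  (δR_2)² = 441;  (δR_3)² = 19600
δR = √(24500) = 157 Ω
R = 3980 Ω, so δR/R = 157/3980 = 0.0393.

3.93%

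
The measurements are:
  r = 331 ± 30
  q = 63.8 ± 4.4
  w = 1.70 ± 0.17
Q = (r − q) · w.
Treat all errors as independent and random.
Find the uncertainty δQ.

Let u = r − q = 267. δu = √(δr² + δq²) = √(900 + 19.4) = 30.3, so δu/u = 0.113.
Q is then a monomial in u, w:
δQ/Q = √((δu/u)² + (1·δw/w)²) = √(0.0129 + 0.0100) = 0.151
Q = 454, so δQ = 0.151 × 454 = 68.7.

68.7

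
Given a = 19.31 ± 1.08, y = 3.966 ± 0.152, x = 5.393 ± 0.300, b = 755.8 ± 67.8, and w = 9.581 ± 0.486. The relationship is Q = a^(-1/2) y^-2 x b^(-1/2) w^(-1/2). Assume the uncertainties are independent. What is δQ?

Q is a product of powers, so relative uncertainties combine in quadrature:
  (−½·δa/a)² = (-0.5×0.0559)² = 0.000782;  (-2·δy/y)² = (-2×0.0383)² = 0.00588;  (1·δx/x)² = (1×0.0556)² = 0.00309;  (−½·δb/b)² = (-0.5×0.0897)² = 0.00201;  (−½·δw/w)² = (-0.5×0.0507)² = 0.000643
δQ/Q = √(0.0124) = 0.111
Q = 0.0009169, so δQ = 0.111 × 0.0009169 = 0.000102.

0.000102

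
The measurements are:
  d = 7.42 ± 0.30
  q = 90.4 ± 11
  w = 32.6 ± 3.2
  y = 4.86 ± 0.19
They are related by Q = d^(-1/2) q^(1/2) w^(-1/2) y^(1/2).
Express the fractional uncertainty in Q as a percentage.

8.31%

Q is a product of powers, so relative uncertainties combine in quadrature:
  (−½·δd/d)² = (-0.5×0.0404)² = 0.000409;  (½·δq/q)² = (0.5×0.122)² = 0.00370;  (−½·δw/w)² = (-0.5×0.0982)² = 0.00241;  (½·δy/y)² = (0.5×0.0391)² = 0.000382
δQ/Q = √(0.00690) = 0.0831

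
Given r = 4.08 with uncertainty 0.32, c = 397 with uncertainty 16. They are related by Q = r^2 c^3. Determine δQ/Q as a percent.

19.8%

Q is a product of powers, so relative uncertainties combine in quadrature:
  (2·δr/r)² = (2×0.0784)² = 0.0246;  (3·δc/c)² = (3×0.0403)² = 0.0146
δQ/Q = √(0.0392) = 0.198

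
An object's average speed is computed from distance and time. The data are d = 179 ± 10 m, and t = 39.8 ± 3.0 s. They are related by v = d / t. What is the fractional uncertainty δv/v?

0.0938

Each factor contributes (exponent × relative error)² to (δv/v)²:
  (1·δd/d)² = (1×0.0559)² = 0.00312;  (-1·δt/t)² = (-1×0.0754)² = 0.00568
δv/v = √(0.00880) = 0.0938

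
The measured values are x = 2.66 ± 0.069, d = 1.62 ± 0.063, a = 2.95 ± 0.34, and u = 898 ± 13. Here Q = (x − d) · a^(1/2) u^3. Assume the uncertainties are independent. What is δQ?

1.49e+08

Let w = x − d = 1.04. δw = √(δx² + δd²) = √(0.00476 + 0.00397) = 0.0934, so δw/w = 0.0898.
Q is then a monomial in w, a, u:
δQ/Q = √((δw/w)² + (½·δa/a)² + (3·δu/u)²) = √(0.00807 + 0.00332 + 0.00189) = 0.115
Q = 1.29e+09, so δQ = 0.115 × 1.29e+09 = 1.49e+08.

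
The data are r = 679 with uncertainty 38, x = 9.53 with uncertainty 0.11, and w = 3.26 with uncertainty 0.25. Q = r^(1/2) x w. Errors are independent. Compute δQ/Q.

Products/powers → add relative errors in quadrature, weighted by exponent:
  (½·δr/r)² = (0.5×0.0560)² = 0.000783;  (1·δx/x)² = (1×0.0115)² = 0.000133;  (1·δw/w)² = (1×0.0767)² = 0.00588
δQ/Q = √(0.00680) = 0.0824

0.0824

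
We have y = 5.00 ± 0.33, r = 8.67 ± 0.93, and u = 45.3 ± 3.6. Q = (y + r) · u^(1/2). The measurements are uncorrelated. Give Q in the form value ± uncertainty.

Let w = y + r = 13.7. δw = √(δy² + δr²) = √(0.109 + 0.865) = 0.987, so δw/w = 0.0722.
Q is then a monomial in w, u:
δQ/Q = √((δw/w)² + (½·δu/u)²) = √(0.00521 + 0.00158) = 0.0824
Q = 92.0, so δQ = 0.0824 × 92.0 = 7.58.

92.0 ± 7.58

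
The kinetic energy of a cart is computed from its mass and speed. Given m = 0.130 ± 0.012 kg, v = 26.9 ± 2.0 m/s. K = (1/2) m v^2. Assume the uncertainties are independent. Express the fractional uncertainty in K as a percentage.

17.5%

For a monomial K ∝ m, v^2, fractional errors add in quadrature:
  (1·δm/m)² = (1×0.0923)² = 0.00852;  (2·δv/v)² = (2×0.0743)² = 0.0221
δK/K = √(0.0306) = 0.175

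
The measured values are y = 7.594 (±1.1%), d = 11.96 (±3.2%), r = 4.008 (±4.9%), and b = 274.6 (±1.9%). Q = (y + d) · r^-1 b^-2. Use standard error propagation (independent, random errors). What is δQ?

4.22e-06

Let u = y + d = 19.55. δu = √(δy² + δd²) = √(0.00698 + 0.146) = 0.392, so δu/u = 0.0200.
Q is then a monomial in u, r, b:
δQ/Q = √((δu/u)² + (-1·δr/r)² + (-2·δb/b)²) = √(0.000401 + 0.00240 + 0.00144) = 0.0652
Q = 6.47e-05, so δQ = 0.0652 × 6.47e-05 = 4.22e-06.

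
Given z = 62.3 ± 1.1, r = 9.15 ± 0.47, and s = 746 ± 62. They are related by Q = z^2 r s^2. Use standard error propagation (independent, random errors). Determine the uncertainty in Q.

For a monomial Q ∝ z^2, r, s^2, fractional errors add in quadrature:
  (2·δz/z)² = (2×0.0177)² = 0.00125;  (1·δr/r)² = (1×0.0514)² = 0.00264;  (2·δs/s)² = (2×0.0831)² = 0.0276
δQ/Q = √(0.0315) = 0.178
Q = 1.98e+10, so δQ = 0.178 × 1.98e+10 = 3.51e+09.

3.51e+09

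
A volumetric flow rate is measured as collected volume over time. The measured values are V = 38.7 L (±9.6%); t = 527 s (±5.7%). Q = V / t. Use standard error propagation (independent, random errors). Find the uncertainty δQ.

Q is a product of powers, so relative uncertainties combine in quadrature:
  (1·δV/V)² = (1×0.0960)² = 0.00922;  (-1·δt/t)² = (-1×0.0570)² = 0.00325
δQ/Q = √(0.0125) = 0.112
Q = 0.0734 L/s, so δQ = 0.112 × 0.0734 = 0.00820 L/s.

0.00820 L/s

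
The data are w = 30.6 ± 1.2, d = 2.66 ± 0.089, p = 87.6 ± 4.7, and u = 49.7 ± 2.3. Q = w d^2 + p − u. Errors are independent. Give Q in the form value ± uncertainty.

Let h = w·d^2 = 217. δh/h = √((1·δw/w)² + (2·δd/d)²) = √(0.00154 + 0.00448) = 0.0776, so δh = 16.8.
Q = h + p − u: δQ = √(δh² + δp² + δu²) = √(282 + 22.1 + 5.29) = 17.6
Q = 254.

254 ± 17.6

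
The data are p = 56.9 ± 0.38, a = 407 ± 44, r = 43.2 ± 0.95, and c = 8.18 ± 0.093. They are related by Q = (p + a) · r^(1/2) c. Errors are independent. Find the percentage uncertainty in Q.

Let u = p + a = 464. δu = √(δp² + δa²) = √(0.144 + 1940) = 44.0, so δu/u = 0.0949.
Q is then a monomial in u, r, c:
δQ/Q = √((δu/u)² + (½·δr/r)² + (1·δc/c)²) = √(0.00900 + 0.000121 + 0.000129) = 0.0962

9.62%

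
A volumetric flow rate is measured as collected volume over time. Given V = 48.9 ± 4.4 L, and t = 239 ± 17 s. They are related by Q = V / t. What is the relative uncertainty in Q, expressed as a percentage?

Products/powers → add relative errors in quadrature, weighted by exponent:
  (1·δV/V)² = (1×0.0900)² = 0.00810;  (-1·δt/t)² = (-1×0.0711)² = 0.00506
δQ/Q = √(0.0132) = 0.115

11.5%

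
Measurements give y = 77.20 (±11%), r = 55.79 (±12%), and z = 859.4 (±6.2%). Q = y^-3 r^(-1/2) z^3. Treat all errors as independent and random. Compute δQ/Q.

0.384

Q is a product of powers, so relative uncertainties combine in quadrature:
  (-3·δy/y)² = (-3×0.110)² = 0.109;  (−½·δr/r)² = (-0.5×0.120)² = 0.00360;  (3·δz/z)² = (3×0.0620)² = 0.0346
δQ/Q = √(0.147) = 0.384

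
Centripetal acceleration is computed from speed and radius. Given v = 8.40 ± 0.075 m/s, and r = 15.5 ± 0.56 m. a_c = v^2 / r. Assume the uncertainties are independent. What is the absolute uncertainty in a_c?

Each factor contributes (exponent × relative error)² to (δa_c/a_c)²:
  (2·δv/v)² = (2×0.00893)² = 0.000319;  (-1·δr/r)² = (-1×0.0361)² = 0.00131
δa_c/a_c = √(0.00162) = 0.0403
a_c = 4.55 m/s^2, so δa_c = 0.0403 × 4.55 = 0.183 m/s^2.

0.183 m/s^2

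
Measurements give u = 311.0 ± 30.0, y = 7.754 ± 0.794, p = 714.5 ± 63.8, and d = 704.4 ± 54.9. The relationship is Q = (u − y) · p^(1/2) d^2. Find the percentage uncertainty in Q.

Let w = u − y = 303.2. δw = √(δu² + δy²) = √(900 + 0.630) = 30.0, so δw/w = 0.0990.
Q is then a monomial in w, p, d:
δQ/Q = √((δw/w)² + (½·δp/p)² + (2·δd/d)²) = √(0.00979 + 0.00199 + 0.0243) = 0.190

19.0%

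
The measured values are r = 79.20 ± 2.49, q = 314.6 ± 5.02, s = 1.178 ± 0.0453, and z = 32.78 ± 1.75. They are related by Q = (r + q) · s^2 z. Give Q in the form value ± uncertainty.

Let u = r + q = 393.8. δu = √(δr² + δq²) = √(6.20 + 25.2) = 5.60, so δu/u = 0.0142.
Q is then a monomial in u, s, z:
δQ/Q = √((δu/u)² + (2·δs/s)² + (1·δz/z)²) = √(0.000202 + 0.00592 + 0.00285) = 0.0947
Q = 17910, so δQ = 0.0947 × 17910 = 1700.

17910 ± 1700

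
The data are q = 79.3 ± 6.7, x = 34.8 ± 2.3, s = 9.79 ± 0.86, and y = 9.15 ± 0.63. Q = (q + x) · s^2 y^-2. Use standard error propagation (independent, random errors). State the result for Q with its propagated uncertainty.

Let u = q + x = 114. δu = √(δq² + δx²) = √(44.9 + 5.29) = 7.08, so δu/u = 0.0621.
Q is then a monomial in u, s, y:
δQ/Q = √((δu/u)² + (2·δs/s)² + (-2·δy/y)²) = √(0.00385 + 0.0309 + 0.0190) = 0.232
Q = 131, so δQ = 0.232 × 131 = 30.3.

131 ± 30.3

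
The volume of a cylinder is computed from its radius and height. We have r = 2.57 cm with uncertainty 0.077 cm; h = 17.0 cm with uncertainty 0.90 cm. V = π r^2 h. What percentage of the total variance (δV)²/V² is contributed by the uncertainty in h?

43.8%

(δV/V)² = (2·δr/r)² + (1·δh/h)²
  r term: (2×0.0300)² = 0.00359
  h term: (1×0.0529)² = 0.00280
Total = 0.00639. Share from h = 0.00280/0.00639 = 0.438.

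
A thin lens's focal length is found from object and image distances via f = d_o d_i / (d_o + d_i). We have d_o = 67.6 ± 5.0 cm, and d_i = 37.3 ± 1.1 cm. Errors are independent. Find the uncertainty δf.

0.780 cm

∂f/∂d_o = (d_i/(d_o+d_i))² = 0.126;  ∂f/∂d_i = (d_o/(d_o+d_i))² = 0.415
δf = √((∂f/∂d_o · δd_o)² + (∂f/∂d_i · δd_i)²) = √(0.400 + 0.209) = 0.780 cm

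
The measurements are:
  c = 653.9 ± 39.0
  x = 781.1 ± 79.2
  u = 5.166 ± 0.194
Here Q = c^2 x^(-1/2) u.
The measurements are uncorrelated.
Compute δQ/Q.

Each factor contributes (exponent × relative error)² to (δQ/Q)²:
  (2·δc/c)² = (2×0.0596)² = 0.0142;  (−½·δx/x)² = (-0.5×0.101)² = 0.00257;  (1·δu/u)² = (1×0.0376)² = 0.00141
δQ/Q = √(0.0182) = 0.135

0.135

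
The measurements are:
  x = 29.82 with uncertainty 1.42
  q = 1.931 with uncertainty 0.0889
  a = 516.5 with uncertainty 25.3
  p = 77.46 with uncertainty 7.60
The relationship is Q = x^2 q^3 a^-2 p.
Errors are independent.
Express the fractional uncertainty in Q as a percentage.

Relative error in a monomial: (δQ/Q)² = Σ (nᵢ · δxᵢ/xᵢ)².
  (2·δx/x)² = (2×0.0476)² = 0.00907;  (3·δq/q)² = (3×0.0460)² = 0.0191;  (-2·δa/a)² = (-2×0.0490)² = 0.00960;  (1·δp/p)² = (1×0.0981)² = 0.00963
δQ/Q = √(0.0474) = 0.218

21.8%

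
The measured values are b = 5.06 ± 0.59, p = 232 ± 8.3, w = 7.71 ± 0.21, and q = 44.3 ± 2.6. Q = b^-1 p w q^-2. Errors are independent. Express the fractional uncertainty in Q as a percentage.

17.1%

Since Q is a product/quotient, work with relative uncertainties:
  (-1·δb/b)² = (-1×0.117)² = 0.0136;  (1·δp/p)² = (1×0.0358)² = 0.00128;  (1·δw/w)² = (1×0.0272)² = 0.000742;  (-2·δq/q)² = (-2×0.0587)² = 0.0138
δQ/Q = √(0.0294) = 0.171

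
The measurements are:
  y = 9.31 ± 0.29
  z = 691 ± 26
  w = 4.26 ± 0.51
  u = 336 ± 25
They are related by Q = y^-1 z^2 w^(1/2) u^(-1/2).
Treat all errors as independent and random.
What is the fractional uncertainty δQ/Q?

0.108

Each factor contributes (exponent × relative error)² to (δQ/Q)²:
  (-1·δy/y)² = (-1×0.0311)² = 0.000970;  (2·δz/z)² = (2×0.0376)² = 0.00566;  (½·δw/w)² = (0.5×0.120)² = 0.00358;  (−½·δu/u)² = (-0.5×0.0744)² = 0.00138
δQ/Q = √(0.0116) = 0.108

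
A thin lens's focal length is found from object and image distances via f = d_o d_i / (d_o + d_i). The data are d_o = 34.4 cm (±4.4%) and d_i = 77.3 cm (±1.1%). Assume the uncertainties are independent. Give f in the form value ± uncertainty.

∂f/∂d_o = (d_i/(d_o+d_i))² = 0.479;  ∂f/∂d_i = (d_o/(d_o+d_i))² = 0.0948
δf = √((∂f/∂d_o · δd_o)² + (∂f/∂d_i · δd_i)²) = √(0.525 + 0.00650) = 0.729 cm
f = 23.8 cm.

23.8 ± 0.729 cm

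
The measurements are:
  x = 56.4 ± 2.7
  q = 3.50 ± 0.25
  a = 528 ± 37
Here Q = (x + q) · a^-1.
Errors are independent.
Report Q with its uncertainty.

0.113 ± 0.00946

Let u = x + q = 59.9. δu = √(δx² + δq²) = √(7.29 + 0.0625) = 2.71, so δu/u = 0.0453.
Q is then a monomial in u, a:
δQ/Q = √((δu/u)² + (-1·δa/a)²) = √(0.00205 + 0.00491) = 0.0834
Q = 0.113, so δQ = 0.0834 × 0.113 = 0.00946.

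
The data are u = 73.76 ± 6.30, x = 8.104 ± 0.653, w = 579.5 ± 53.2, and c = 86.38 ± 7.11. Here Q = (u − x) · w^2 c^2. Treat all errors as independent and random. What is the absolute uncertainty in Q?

4.36e+10

Let h = u − x = 65.66. δh = √(δu² + δx²) = √(39.7 + 0.426) = 6.33, so δh/h = 0.0965.
Q is then a monomial in h, w, c:
δQ/Q = √((δh/h)² + (2·δw/w)² + (2·δc/c)²) = √(0.00931 + 0.0337 + 0.0271) = 0.265
Q = 1.645e+11, so δQ = 0.265 × 1.645e+11 = 4.36e+10.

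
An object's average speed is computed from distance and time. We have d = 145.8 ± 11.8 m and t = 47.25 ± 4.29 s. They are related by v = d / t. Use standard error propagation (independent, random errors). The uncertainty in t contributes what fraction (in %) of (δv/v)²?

55.7%

(δv/v)² = (1·δd/d)² + (-1·δt/t)²
  d term: (1×0.0809)² = 0.00655
  t term: (-1×0.0908)² = 0.00824
Total = 0.0148. Share from t = 0.00824/0.0148 = 0.557.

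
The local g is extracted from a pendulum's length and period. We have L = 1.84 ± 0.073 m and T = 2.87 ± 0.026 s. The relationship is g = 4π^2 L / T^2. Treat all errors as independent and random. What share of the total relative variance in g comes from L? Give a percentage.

(δg/g)² = (1·δL/L)² + (-2·δT/T)²
  L term: (1×0.0397)² = 0.00157
  T term: (-2×0.00906)² = 0.000328
Total = 0.00190. Share from L = 0.00157/0.00190 = 0.827.

82.7%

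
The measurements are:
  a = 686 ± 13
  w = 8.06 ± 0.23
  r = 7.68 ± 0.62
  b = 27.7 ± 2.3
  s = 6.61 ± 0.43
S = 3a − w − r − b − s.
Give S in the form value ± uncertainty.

2010 ± 39.1

S is a linear combination, so absolute uncertainties add in quadrature:
  (3·δa)² = 1520;  (δw)² = 0.0529;  (δr)² = 0.384;  (δb)² = 5.29;  (δs)² = 0.185
δS = √(1530) = 39.1
S = 2010.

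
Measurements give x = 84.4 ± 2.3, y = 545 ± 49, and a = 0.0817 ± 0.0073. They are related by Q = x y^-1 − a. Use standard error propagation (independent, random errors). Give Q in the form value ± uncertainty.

Let p = x·y^-1 = 0.155. δp/p = √((1·δx/x)² + (-1·δy/y)²) = √(0.000743 + 0.00808) = 0.0939, so δp = 0.0145.
Q = p − a: δQ = √(δp² + δa²) = √(0.000212 + 5.33e-05) = 0.0163
Q = 0.0732.

0.0732 ± 0.0163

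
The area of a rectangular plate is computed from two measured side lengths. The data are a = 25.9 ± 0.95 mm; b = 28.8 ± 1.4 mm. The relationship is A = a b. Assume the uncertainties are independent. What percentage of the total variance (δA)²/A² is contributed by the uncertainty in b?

63.7%

(δA/A)² = (1·δa/a)² + (1·δb/b)²
  a term: (1×0.0367)² = 0.00135
  b term: (1×0.0486)² = 0.00236
Total = 0.00371. Share from b = 0.00236/0.00371 = 0.637.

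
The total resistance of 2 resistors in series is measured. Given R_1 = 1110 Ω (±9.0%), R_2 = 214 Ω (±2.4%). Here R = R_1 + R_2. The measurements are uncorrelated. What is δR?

Each term contributes (cᵢ δxᵢ)² to (δR)²:
  (δR_1)² = 9980;  (δR_2)² = 26.4
δR = √(10000) = 100 Ω

100 Ω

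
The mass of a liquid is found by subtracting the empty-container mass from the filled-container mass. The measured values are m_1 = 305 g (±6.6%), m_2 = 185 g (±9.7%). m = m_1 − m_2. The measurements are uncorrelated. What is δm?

Each term contributes (cᵢ δxᵢ)² to (δm)²:
  (δm_1)² = 405;  (δm_2)² = 322
δm = √(727) = 27.0 g

27.0 g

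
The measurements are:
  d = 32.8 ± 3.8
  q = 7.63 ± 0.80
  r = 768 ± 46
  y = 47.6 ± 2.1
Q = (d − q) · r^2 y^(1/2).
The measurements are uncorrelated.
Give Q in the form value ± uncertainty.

Let u = d − q = 25.2. δu = √(δd² + δq²) = √(14.4 + 0.640) = 3.88, so δu/u = 0.154.
Q is then a monomial in u, r, y:
δQ/Q = √((δu/u)² + (2·δr/r)² + (½·δy/y)²) = √(0.0238 + 0.0144 + 0.000487) = 0.197
Q = 1.02e+08, so δQ = 0.197 × 1.02e+08 = 2.01e+07.

(1.02 ± 0.201) × 10^8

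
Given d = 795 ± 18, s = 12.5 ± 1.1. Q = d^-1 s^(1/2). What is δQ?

0.000220

For a monomial Q ∝ d^-1, s^(1/2), fractional errors add in quadrature:
  (-1·δd/d)² = (-1×0.0226)² = 0.000513;  (½·δs/s)² = (0.5×0.0880)² = 0.00194
δQ/Q = √(0.00245) = 0.0495
Q = 0.00445, so δQ = 0.0495 × 0.00445 = 0.000220.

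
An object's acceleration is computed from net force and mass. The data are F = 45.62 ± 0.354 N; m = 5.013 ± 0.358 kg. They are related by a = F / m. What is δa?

a is a product of powers, so relative uncertainties combine in quadrature:
  (1·δF/F)² = (1×0.00776)² = 6.02e-05;  (-1·δm/m)² = (-1×0.0714)² = 0.00510
δa/a = √(0.00516) = 0.0718
a = 9.100 m/s^2, so δa = 0.0718 × 9.100 = 0.654 m/s^2.

0.654 m/s^2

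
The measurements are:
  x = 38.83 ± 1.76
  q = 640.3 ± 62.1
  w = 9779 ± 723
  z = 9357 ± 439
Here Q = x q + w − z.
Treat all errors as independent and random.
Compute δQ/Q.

0.110

Let p = x·q = 24860. δp/p = √((1·δx/x)² + (1·δq/q)²) = √(0.00205 + 0.00941) = 0.107, so δp = 2660.
Q = p + w − z: δQ = √(δp² + δw² + δz²) = √(7.08e+06 + 5.23e+05 + 1.93e+05) = 2790
Q = 25280, so δQ/Q = 2790/25280 = 0.110.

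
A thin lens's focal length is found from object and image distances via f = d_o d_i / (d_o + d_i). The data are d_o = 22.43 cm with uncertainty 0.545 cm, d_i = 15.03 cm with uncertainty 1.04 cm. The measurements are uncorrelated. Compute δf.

0.383 cm

∂f/∂d_o = (d_i/(d_o+d_i))² = 0.161;  ∂f/∂d_i = (d_o/(d_o+d_i))² = 0.359
δf = √((∂f/∂d_o · δd_o)² + (∂f/∂d_i · δd_i)²) = √(0.00770 + 0.139) = 0.383 cm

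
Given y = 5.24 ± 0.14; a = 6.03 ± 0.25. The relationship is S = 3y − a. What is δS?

Absolute uncertainties add in quadrature for a linear combination:
  (3·δy)² = 0.176;  (δa)² = 0.0625
δS = √(0.239) = 0.489

0.489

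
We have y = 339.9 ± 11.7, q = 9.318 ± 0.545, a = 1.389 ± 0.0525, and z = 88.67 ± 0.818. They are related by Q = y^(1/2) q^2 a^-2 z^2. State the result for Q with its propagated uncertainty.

Relative error in a monomial: (δQ/Q)² = Σ (nᵢ · δxᵢ/xᵢ)².
  (½·δy/y)² = (0.5×0.0344)² = 0.000296;  (2·δq/q)² = (2×0.0585)² = 0.0137;  (-2·δa/a)² = (-2×0.0378)² = 0.00571;  (2·δz/z)² = (2×0.00923)² = 0.000340
δQ/Q = √(0.0200) = 0.142
Q = 6.523e+06, so δQ = 0.142 × 6.523e+06 = 9.23e+05.

(6.523 ± 0.923) × 10^6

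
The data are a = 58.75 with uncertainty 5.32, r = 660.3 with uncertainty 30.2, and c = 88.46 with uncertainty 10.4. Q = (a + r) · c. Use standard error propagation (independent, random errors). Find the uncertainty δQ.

Let u = a + r = 719.0. δu = √(δa² + δr²) = √(28.3 + 912) = 30.7, so δu/u = 0.0426.
Q is then a monomial in u, c:
δQ/Q = √((δu/u)² + (1·δc/c)²) = √(0.00182 + 0.0138) = 0.125
Q = 63610, so δQ = 0.125 × 63610 = 7950.

7950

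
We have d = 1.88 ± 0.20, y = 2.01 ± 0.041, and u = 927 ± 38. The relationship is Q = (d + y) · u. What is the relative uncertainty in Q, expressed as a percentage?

6.66%

Let w = d + y = 3.89. δw = √(δd² + δy²) = √(0.0400 + 0.00168) = 0.204, so δw/w = 0.0525.
Q is then a monomial in w, u:
δQ/Q = √((δw/w)² + (1·δu/u)²) = √(0.00275 + 0.00168) = 0.0666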